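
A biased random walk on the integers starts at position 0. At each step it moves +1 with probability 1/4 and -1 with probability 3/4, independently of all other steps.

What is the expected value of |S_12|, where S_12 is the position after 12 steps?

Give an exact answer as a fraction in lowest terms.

S_12 takes values m ≡ 0 (mod 2) with |m| ≤ 12; P(S_12=m) = C(12,(12+m)/2) · (1/4)^((12+m)/2) · (3/4)^((12-m)/2).
Distribution: P(S=-12)=531441/16777216, P(S=-10)=531441/4194304, P(S=-8)=1948617/8388608, P(S=-6)=1082565/4194304, P(S=-4)=3247695/16777216, P(S=-2)=216513/2097152, P(S=0)=168399/4194304, P(S=2)=24057/2097152, P(S=4)=40095/16777216, P(S=6)=1485/4194304, P(S=8)=297/8388608, P(S=10)=9/4194304, P(S=12)=1/16777216
E[|S_12|] = Σ_m |m|·P(S_12=m) = 6364713/1048576

Answer: 6364713/1048576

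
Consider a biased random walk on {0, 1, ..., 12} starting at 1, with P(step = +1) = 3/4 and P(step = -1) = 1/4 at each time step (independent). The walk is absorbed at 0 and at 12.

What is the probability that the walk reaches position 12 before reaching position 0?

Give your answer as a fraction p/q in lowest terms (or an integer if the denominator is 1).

Answer: 177147/265720

Derivation:
Biased walk: p = 3/4, q = 1/4, r = q/p = 1/3
Gambler's ruin: P(hit 12 before 0 | start at 1) = (1 - r^a)/(1 - r^N)
r^1 = 1/3; r^12 = 1/531441
P = (1 - 1/3) / (1 - 1/531441) = 2/3 / 531440/531441 = 177147/265720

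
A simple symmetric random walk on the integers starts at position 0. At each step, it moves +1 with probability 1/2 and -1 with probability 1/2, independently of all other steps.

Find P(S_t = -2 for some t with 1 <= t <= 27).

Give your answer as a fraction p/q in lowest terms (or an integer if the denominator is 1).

Count via complement. Let g(t,s) = #length-t paths at position s with S_1..S_t all ≠ -2.
g(t,s) = g(t-1,s-1) + g(t-1,s+1) for s ≠ -2; g(t,-2) = 0.
t=0: g(0,0)=1
t=1: g(1,-1)=1 g(1,1)=1
t=2: g(2,0)=2 g(2,2)=1
t=3: g(3,-1)=2 g(3,1)=3 g(3,3)=1
t=4: g(4,0)=5 g(4,2)=4 g(4,4)=1
t=5: g(5,-1)=5 g(5,1)=9 g(5,3)=5 g(5,5)=1
t=6: g(6,0)=14 g(6,2)=14 g(6,4)=6 g(6,6)=1
t=7: g(7,-1)=14 g(7,1)=28 g(7,3)=20 g(7,5)=7 g(7,7)=1
t=8: g(8,0)=42 g(8,2)=48 g(8,4)=27 g(8,6)=8 g(8,8)=1
t=9: g(9,-1)=42 g(9,1)=90 g(9,3)=75 g(9,5)=35 g(9,7)=9 g(9,9)=1
t=10: g(10,0)=132 g(10,2)=165 g(10,4)=110 g(10,6)=44 g(10,8)=10 g(10,10)=1
t=11: g(11,-1)=132 g(11,1)=297 g(11,3)=275 g(11,5)=154 g(11,7)=54 g(11,9)=11 g(11,11)=1
t=12: g(12,0)=429 g(12,2)=572 g(12,4)=429 g(12,6)=208 g(12,8)=65 g(12,10)=12 g(12,12)=1
t=13: g(13,-1)=429 g(13,1)=1001 g(13,3)=1001 g(13,5)=637 g(13,7)=273 g(13,9)=77 g(13,11)=13 g(13,13)=1
t=14: g(14,0)=1430 g(14,2)=2002 g(14,4)=1638 g(14,6)=910 g(14,8)=350 g(14,10)=90 g(14,12)=14 g(14,14)=1
t=15: g(15,-1)=1430 g(15,1)=3432 g(15,3)=3640 g(15,5)=2548 g(15,7)=1260 g(15,9)=440 g(15,11)=104 g(15,13)=15 g(15,15)=1
t=16: g(16,0)=4862 g(16,2)=7072 g(16,4)=6188 g(16,6)=3808 g(16,8)=1700 g(16,10)=544 g(16,12)=119 g(16,14)=16 g(16,16)=1
t=17: g(17,-1)=4862 g(17,1)=11934 g(17,3)=13260 g(17,5)=9996 g(17,7)=5508 g(17,9)=2244 g(17,11)=663 g(17,13)=135 g(17,15)=17 g(17,17)=1
t=18: g(18,0)=16796 g(18,2)=25194 g(18,4)=23256 g(18,6)=15504 g(18,8)=7752 g(18,10)=2907 g(18,12)=798 g(18,14)=152 g(18,16)=18 g(18,18)=1
t=19: g(19,-1)=16796 g(19,1)=41990 g(19,3)=48450 g(19,5)=38760 g(19,7)=23256 g(19,9)=10659 g(19,11)=3705 g(19,13)=950 g(19,15)=170 g(19,17)=19 g(19,19)=1
t=20: g(20,0)=58786 g(20,2)=90440 g(20,4)=87210 g(20,6)=62016 g(20,8)=33915 g(20,10)=14364 g(20,12)=4655 g(20,14)=1120 g(20,16)=189 g(20,18)=20 g(20,20)=1
t=21: g(21,-1)=58786 g(21,1)=149226 g(21,3)=177650 g(21,5)=149226 g(21,7)=95931 g(21,9)=48279 g(21,11)=19019 g(21,13)=5775 g(21,15)=1309 g(21,17)=209 g(21,19)=21 g(21,21)=1
t=22: g(22,0)=208012 g(22,2)=326876 g(22,4)=326876 g(22,6)=245157 g(22,8)=144210 g(22,10)=67298 g(22,12)=24794 g(22,14)=7084 g(22,16)=1518 g(22,18)=230 g(22,20)=22 g(22,22)=1
t=23: g(23,-1)=208012 g(23,1)=534888 g(23,3)=653752 g(23,5)=572033 g(23,7)=389367 g(23,9)=211508 g(23,11)=92092 g(23,13)=31878 g(23,15)=8602 g(23,17)=1748 g(23,19)=252 g(23,21)=23 g(23,23)=1
t=24: g(24,0)=742900 g(24,2)=1188640 g(24,4)=1225785 g(24,6)=961400 g(24,8)=600875 g(24,10)=303600 g(24,12)=123970 g(24,14)=40480 g(24,16)=10350 g(24,18)=2000 g(24,20)=275 g(24,22)=24 g(24,24)=1
t=25: g(25,-1)=742900 g(25,1)=1931540 g(25,3)=2414425 g(25,5)=2187185 g(25,7)=1562275 g(25,9)=904475 g(25,11)=427570 g(25,13)=164450 g(25,15)=50830 g(25,17)=12350 g(25,19)=2275 g(25,21)=299 g(25,23)=25 g(25,25)=1
t=26: g(26,0)=2674440 g(26,2)=4345965 g(26,4)=4601610 g(26,6)=3749460 g(26,8)=2466750 g(26,10)=1332045 g(26,12)=592020 g(26,14)=215280 g(26,16)=63180 g(26,18)=14625 g(26,20)=2574 g(26,22)=324 g(26,24)=26 g(26,26)=1
t=27: g(27,-1)=2674440 g(27,1)=7020405 g(27,3)=8947575 g(27,5)=8351070 g(27,7)=6216210 g(27,9)=3798795 g(27,11)=1924065 g(27,13)=807300 g(27,15)=278460 g(27,17)=77805 g(27,19)=17199 g(27,21)=2898 g(27,23)=350 g(27,25)=27 g(27,27)=1
Paths never hitting -2: Σ_s g(27,s) = 40116600
Paths hitting -2: 2^27 - 40116600 = 94101128
P = 94101128/134217728 = 11762641/16777216

Answer: 11762641/16777216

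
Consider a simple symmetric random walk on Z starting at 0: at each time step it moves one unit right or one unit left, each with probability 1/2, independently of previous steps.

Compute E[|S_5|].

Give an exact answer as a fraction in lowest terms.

S_5 takes values m ≡ 1 (mod 2) with |m| ≤ 5; P(S_5=m) = C(5,(5+m)/2)/2^5.
Total paths: 2^5 = 32
Distribution: P(S=-5)=1/32, P(S=-3)=5/32, P(S=-1)=10/32, P(S=1)=10/32, P(S=3)=5/32, P(S=5)=1/32
E[|S_5|] = Σ_m |m|·P(S_5=m) = 60/32 = 15/8

Answer: 15/8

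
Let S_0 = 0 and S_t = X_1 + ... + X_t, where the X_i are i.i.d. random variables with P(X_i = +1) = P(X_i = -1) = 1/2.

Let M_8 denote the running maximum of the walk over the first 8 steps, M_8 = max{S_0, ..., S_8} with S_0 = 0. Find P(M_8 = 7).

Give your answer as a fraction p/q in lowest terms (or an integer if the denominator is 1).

Let M_8 = max(S_0,...,S_8). Use the reflection principle: for j ≥ 1, #{paths with M_8 ≥ j} = #{S_8 ≥ j} + #{S_8 ≥ j+1}.
By reflection, #{M_8 ≥ 7} = #{S_8 ≥ 7} + #{S_8 ≥ 8} = 1 + 1 = 2.
#{M_8 ≥ 8} = #{S_8 ≥ 8} + #{S_8 ≥ 9} = 1 + 0 = 1.
#{M_8 = 7} = 2 - 1 = 1.
P(M_8 = 7) = 1/256 = 1/256

Answer: 1/256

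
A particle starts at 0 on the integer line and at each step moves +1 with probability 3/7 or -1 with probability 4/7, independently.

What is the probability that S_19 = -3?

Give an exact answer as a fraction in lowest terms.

Answer: 2079928099012608/11398895185373143

Derivation:
To reach position -3 after 19 steps: need 8 steps of +1 and 11 steps of -1.
Number of such sequences: C(19,8) = 75582
Each has probability (3/7)^8 · (4/7)^11 = 27518828544/11398895185373143
P = 75582 · 27518828544/11398895185373143 = 2079928099012608/11398895185373143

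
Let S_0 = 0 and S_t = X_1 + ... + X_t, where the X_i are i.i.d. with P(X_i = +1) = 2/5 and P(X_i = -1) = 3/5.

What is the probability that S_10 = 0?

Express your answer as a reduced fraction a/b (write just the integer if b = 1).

Answer: 1959552/9765625

Derivation:
To be at 0 after 10 steps: need exactly 5 steps of +1 and 5 of -1.
Number of such sequences: C(10,5) = 252
Each has probability (2/5)^5 · (3/5)^5 = 7776/9765625
P = 252 · 7776/9765625 = 1959552/9765625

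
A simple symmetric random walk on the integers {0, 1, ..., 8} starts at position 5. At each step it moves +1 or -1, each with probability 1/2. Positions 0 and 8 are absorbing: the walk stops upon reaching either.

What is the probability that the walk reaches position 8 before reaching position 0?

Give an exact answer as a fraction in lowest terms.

Symmetric walk (p = 1/2): the harmonic-function argument gives P(hit 8 before 0 | start at 5) = a/N.
P = 5/8 = 5/8

Answer: 5/8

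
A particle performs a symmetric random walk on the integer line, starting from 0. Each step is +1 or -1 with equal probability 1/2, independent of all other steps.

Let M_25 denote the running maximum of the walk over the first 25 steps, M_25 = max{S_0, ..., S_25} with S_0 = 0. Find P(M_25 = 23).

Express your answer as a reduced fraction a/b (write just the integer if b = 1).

Let M_25 = max(S_0,...,S_25). Use the reflection principle: for j ≥ 1, #{paths with M_25 ≥ j} = #{S_25 ≥ j} + #{S_25 ≥ j+1}.
By reflection, #{M_25 ≥ 23} = #{S_25 ≥ 23} + #{S_25 ≥ 24} = 26 + 1 = 27.
#{M_25 ≥ 24} = #{S_25 ≥ 24} + #{S_25 ≥ 25} = 1 + 1 = 2.
#{M_25 = 23} = 27 - 2 = 25.
P(M_25 = 23) = 25/33554432 = 25/33554432

Answer: 25/33554432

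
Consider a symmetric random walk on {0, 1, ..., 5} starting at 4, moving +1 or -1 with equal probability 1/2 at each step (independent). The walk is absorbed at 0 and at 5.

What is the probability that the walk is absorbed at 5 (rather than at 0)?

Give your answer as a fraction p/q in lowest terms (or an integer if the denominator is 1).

Answer: 4/5

Derivation:
Symmetric walk (p = 1/2): the harmonic-function argument gives P(hit 5 before 0 | start at 4) = a/N.
P = 4/5 = 4/5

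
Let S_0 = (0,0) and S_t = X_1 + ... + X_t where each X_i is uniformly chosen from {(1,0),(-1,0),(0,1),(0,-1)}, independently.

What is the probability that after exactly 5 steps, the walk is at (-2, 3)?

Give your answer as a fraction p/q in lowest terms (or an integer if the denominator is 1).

Answer: 5/512

Derivation:
Let h be the number of horizontal steps (so 5-h are vertical). To end at (-2,3) need (h-2)/2 right-steps and ((5-h)+3)/2 up-steps.
Sum over h with 2 ≤ h ≤ 2, h ≡ 0 (mod 2), 5-h ≡ 1 (mod 2):
h=2: C(5,2)·C(2,0)·C(3,3) = 10·1·1 = 10
Total favorable: 10
Total paths: 4^5 = 1024
P = 10/1024 = 5/512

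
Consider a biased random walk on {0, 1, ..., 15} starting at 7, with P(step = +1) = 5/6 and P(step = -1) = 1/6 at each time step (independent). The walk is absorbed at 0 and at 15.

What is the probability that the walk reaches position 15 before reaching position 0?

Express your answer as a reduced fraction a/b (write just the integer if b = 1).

Answer: 7629296875/7629394531

Derivation:
Biased walk: p = 5/6, q = 1/6, r = q/p = 1/5
Gambler's ruin: P(hit 15 before 0 | start at 7) = (1 - r^a)/(1 - r^N)
r^7 = 1/78125; r^15 = 1/30517578125
P = (1 - 1/78125) / (1 - 1/30517578125) = 78124/78125 / 30517578124/30517578125 = 7629296875/7629394531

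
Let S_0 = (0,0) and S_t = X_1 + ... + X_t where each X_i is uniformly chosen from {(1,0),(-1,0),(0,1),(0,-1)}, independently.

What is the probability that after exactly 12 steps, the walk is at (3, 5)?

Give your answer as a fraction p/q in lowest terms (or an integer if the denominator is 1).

Answer: 3267/1048576

Derivation:
Let h be the number of horizontal steps (so 12-h are vertical). To end at (3,5) need (h+3)/2 right-steps and ((12-h)+5)/2 up-steps.
Sum over h with 3 ≤ h ≤ 7, h ≡ 1 (mod 2), 12-h ≡ 1 (mod 2):
h=3: C(12,3)·C(3,3)·C(9,7) = 220·1·36 = 7920
h=5: C(12,5)·C(5,4)·C(7,6) = 792·5·7 = 27720
h=7: C(12,7)·C(7,5)·C(5,5) = 792·21·1 = 16632
Total favorable: 52272
Total paths: 4^12 = 16777216
P = 52272/16777216 = 3267/1048576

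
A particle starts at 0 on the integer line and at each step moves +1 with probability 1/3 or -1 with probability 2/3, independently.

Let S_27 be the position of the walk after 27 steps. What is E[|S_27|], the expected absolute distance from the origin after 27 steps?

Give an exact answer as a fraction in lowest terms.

S_27 takes values m ≡ 1 (mod 2) with |m| ≤ 27; P(S_27=m) = C(27,(27+m)/2) · (1/3)^((27+m)/2) · (2/3)^((27-m)/2).
Distribution: P(S=-27)=134217728/7625597484987, P(S=-25)=67108864/282429536481, P(S=-23)=436207616/282429536481, P(S=-21)=5452595200/847288609443, P(S=-19)=5452595200/282429536481, P(S=-17)=12540968960/282429536481, P(S=-15)=68975329280/847288609443, P(S=-13)=34487664640/282429536481, P(S=-11)=43109580800/282429536481, P(S=-9)=409541017600/2541865828329, P(S=-7)=40954101760/282429536481, P(S=-5)=31646351360/282429536481, P(S=-3)=63292702720/847288609443, P(S=-1)=12171673600/282429536481, P(S=1)=6085836800/282429536481, P(S=3)=7911587840/847288609443, P(S=5)=988948480/282429536481, P(S=7)=319953920/282429536481, P(S=9)=799884800/2541865828329, P(S=11)=21049600/282429536481, P(S=13)=4209920/282429536481, P(S=15)=2104960/847288609443, P(S=17)=95680/282429536481, P(S=19)=10400/282429536481, P(S=21)=2600/847288609443, P(S=23)=52/282429536481, P(S=25)=2/282429536481, P(S=27)=1/7625597484987
E[|S_27|] = Σ_m |m|·P(S_27=m) = 862142190941/94143178827

Answer: 862142190941/94143178827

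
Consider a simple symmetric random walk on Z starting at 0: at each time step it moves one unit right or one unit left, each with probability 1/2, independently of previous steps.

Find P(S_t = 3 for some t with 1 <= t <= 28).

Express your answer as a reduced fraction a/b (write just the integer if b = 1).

Answer: 19179317/33554432

Derivation:
Count via complement. Let g(t,s) = #length-t paths at position s with S_1..S_t all ≠ 3.
g(t,s) = g(t-1,s-1) + g(t-1,s+1) for s ≠ 3; g(t,3) = 0.
t=0: g(0,0)=1
t=1: g(1,-1)=1 g(1,1)=1
t=2: g(2,-2)=1 g(2,0)=2 g(2,2)=1
t=3: g(3,-3)=1 g(3,-1)=3 g(3,1)=3
t=4: g(4,-4)=1 g(4,-2)=4 g(4,0)=6 g(4,2)=3
t=5: g(5,-5)=1 g(5,-3)=5 g(5,-1)=10 g(5,1)=9
t=6: g(6,-6)=1 g(6,-4)=6 g(6,-2)=15 g(6,0)=19 g(6,2)=9
t=7: g(7,-7)=1 g(7,-5)=7 g(7,-3)=21 g(7,-1)=34 g(7,1)=28
t=8: g(8,-8)=1 g(8,-6)=8 g(8,-4)=28 g(8,-2)=55 g(8,0)=62 g(8,2)=28
t=9: g(9,-9)=1 g(9,-7)=9 g(9,-5)=36 g(9,-3)=83 g(9,-1)=117 g(9,1)=90
t=10: g(10,-10)=1 g(10,-8)=10 g(10,-6)=45 g(10,-4)=119 g(10,-2)=200 g(10,0)=207 g(10,2)=90
t=11: g(11,-11)=1 g(11,-9)=11 g(11,-7)=55 g(11,-5)=164 g(11,-3)=319 g(11,-1)=407 g(11,1)=297
t=12: g(12,-12)=1 g(12,-10)=12 g(12,-8)=66 g(12,-6)=219 g(12,-4)=483 g(12,-2)=726 g(12,0)=704 g(12,2)=297
t=13: g(13,-13)=1 g(13,-11)=13 g(13,-9)=78 g(13,-7)=285 g(13,-5)=702 g(13,-3)=1209 g(13,-1)=1430 g(13,1)=1001
t=14: g(14,-14)=1 g(14,-12)=14 g(14,-10)=91 g(14,-8)=363 g(14,-6)=987 g(14,-4)=1911 g(14,-2)=2639 g(14,0)=2431 g(14,2)=1001
t=15: g(15,-15)=1 g(15,-13)=15 g(15,-11)=105 g(15,-9)=454 g(15,-7)=1350 g(15,-5)=2898 g(15,-3)=4550 g(15,-1)=5070 g(15,1)=3432
t=16: g(16,-16)=1 g(16,-14)=16 g(16,-12)=120 g(16,-10)=559 g(16,-8)=1804 g(16,-6)=4248 g(16,-4)=7448 g(16,-2)=9620 g(16,0)=8502 g(16,2)=3432
t=17: g(17,-17)=1 g(17,-15)=17 g(17,-13)=136 g(17,-11)=679 g(17,-9)=2363 g(17,-7)=6052 g(17,-5)=11696 g(17,-3)=17068 g(17,-1)=18122 g(17,1)=11934
t=18: g(18,-18)=1 g(18,-16)=18 g(18,-14)=153 g(18,-12)=815 g(18,-10)=3042 g(18,-8)=8415 g(18,-6)=17748 g(18,-4)=28764 g(18,-2)=35190 g(18,0)=30056 g(18,2)=11934
t=19: g(19,-19)=1 g(19,-17)=19 g(19,-15)=171 g(19,-13)=968 g(19,-11)=3857 g(19,-9)=11457 g(19,-7)=26163 g(19,-5)=46512 g(19,-3)=63954 g(19,-1)=65246 g(19,1)=41990
t=20: g(20,-20)=1 g(20,-18)=20 g(20,-16)=190 g(20,-14)=1139 g(20,-12)=4825 g(20,-10)=15314 g(20,-8)=37620 g(20,-6)=72675 g(20,-4)=110466 g(20,-2)=129200 g(20,0)=107236 g(20,2)=41990
t=21: g(21,-21)=1 g(21,-19)=21 g(21,-17)=210 g(21,-15)=1329 g(21,-13)=5964 g(21,-11)=20139 g(21,-9)=52934 g(21,-7)=110295 g(21,-5)=183141 g(21,-3)=239666 g(21,-1)=236436 g(21,1)=149226
t=22: g(22,-22)=1 g(22,-20)=22 g(22,-18)=231 g(22,-16)=1539 g(22,-14)=7293 g(22,-12)=26103 g(22,-10)=73073 g(22,-8)=163229 g(22,-6)=293436 g(22,-4)=422807 g(22,-2)=476102 g(22,0)=385662 g(22,2)=149226
t=23: g(23,-23)=1 g(23,-21)=23 g(23,-19)=253 g(23,-17)=1770 g(23,-15)=8832 g(23,-13)=33396 g(23,-11)=99176 g(23,-9)=236302 g(23,-7)=456665 g(23,-5)=716243 g(23,-3)=898909 g(23,-1)=861764 g(23,1)=534888
t=24: g(24,-24)=1 g(24,-22)=24 g(24,-20)=276 g(24,-18)=2023 g(24,-16)=10602 g(24,-14)=42228 g(24,-12)=132572 g(24,-10)=335478 g(24,-8)=692967 g(24,-6)=1172908 g(24,-4)=1615152 g(24,-2)=1760673 g(24,0)=1396652 g(24,2)=534888
t=25: g(25,-25)=1 g(25,-23)=25 g(25,-21)=300 g(25,-19)=2299 g(25,-17)=12625 g(25,-15)=52830 g(25,-13)=174800 g(25,-11)=468050 g(25,-9)=1028445 g(25,-7)=1865875 g(25,-5)=2788060 g(25,-3)=3375825 g(25,-1)=3157325 g(25,1)=1931540
t=26: g(26,-26)=1 g(26,-24)=26 g(26,-22)=325 g(26,-20)=2599 g(26,-18)=14924 g(26,-16)=65455 g(26,-14)=227630 g(26,-12)=642850 g(26,-10)=1496495 g(26,-8)=2894320 g(26,-6)=4653935 g(26,-4)=6163885 g(26,-2)=6533150 g(26,0)=5088865 g(26,2)=1931540
t=27: g(27,-27)=1 g(27,-25)=27 g(27,-23)=351 g(27,-21)=2924 g(27,-19)=17523 g(27,-17)=80379 g(27,-15)=293085 g(27,-13)=870480 g(27,-11)=2139345 g(27,-9)=4390815 g(27,-7)=7548255 g(27,-5)=10817820 g(27,-3)=12697035 g(27,-1)=11622015 g(27,1)=7020405
t=28: g(28,-28)=1 g(28,-26)=28 g(28,-24)=378 g(28,-22)=3275 g(28,-20)=20447 g(28,-18)=97902 g(28,-16)=373464 g(28,-14)=1163565 g(28,-12)=3009825 g(28,-10)=6530160 g(28,-8)=11939070 g(28,-6)=18366075 g(28,-4)=23514855 g(28,-2)=24319050 g(28,0)=18642420 g(28,2)=7020405
Paths never hitting 3: Σ_s g(28,s) = 115000920
Paths hitting 3: 2^28 - 115000920 = 153434536
P = 153434536/268435456 = 19179317/33554432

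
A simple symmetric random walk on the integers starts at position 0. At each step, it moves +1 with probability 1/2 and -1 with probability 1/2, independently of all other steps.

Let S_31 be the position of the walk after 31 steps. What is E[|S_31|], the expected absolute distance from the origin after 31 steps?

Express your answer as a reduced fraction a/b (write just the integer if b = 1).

S_31 takes values m ≡ 1 (mod 2) with |m| ≤ 31; P(S_31=m) = C(31,(31+m)/2)/2^31.
Total paths: 2^31 = 2147483648
Distribution: P(S=-31)=1/2147483648, P(S=-29)=31/2147483648, P(S=-27)=465/2147483648, P(S=-25)=4495/2147483648, P(S=-23)=31465/2147483648, P(S=-21)=169911/2147483648, P(S=-19)=736281/2147483648, P(S=-17)=2629575/2147483648, P(S=-15)=7888725/2147483648, P(S=-13)=20160075/2147483648, P(S=-11)=44352165/2147483648, P(S=-9)=84672315/2147483648, P(S=-7)=141120525/2147483648, P(S=-5)=206253075/2147483648, P(S=-3)=265182525/2147483648, P(S=-1)=300540195/2147483648, P(S=1)=300540195/2147483648, P(S=3)=265182525/2147483648, P(S=5)=206253075/2147483648, P(S=7)=141120525/2147483648, P(S=9)=84672315/2147483648, P(S=11)=44352165/2147483648, P(S=13)=20160075/2147483648, P(S=15)=7888725/2147483648, P(S=17)=2629575/2147483648, P(S=19)=736281/2147483648, P(S=21)=169911/2147483648, P(S=23)=31465/2147483648, P(S=25)=4495/2147483648, P(S=27)=465/2147483648, P(S=29)=31/2147483648, P(S=31)=1/2147483648
E[|S_31|] = Σ_m |m|·P(S_31=m) = 9617286240/2147483648 = 300540195/67108864

Answer: 300540195/67108864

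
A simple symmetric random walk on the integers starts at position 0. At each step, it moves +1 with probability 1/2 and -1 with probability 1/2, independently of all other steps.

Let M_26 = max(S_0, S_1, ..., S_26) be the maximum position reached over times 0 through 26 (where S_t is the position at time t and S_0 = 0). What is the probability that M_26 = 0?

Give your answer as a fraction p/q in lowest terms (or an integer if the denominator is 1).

Let M_26 = max(S_0,...,S_26). Use the reflection principle: for j ≥ 1, #{paths with M_26 ≥ j} = #{S_26 ≥ j} + #{S_26 ≥ j+1}.
P(M_26 ≥ 0) = 1 since S_0 = 0, so #{M_26 ≥ 0} = 67108864.
#{M_26 ≥ 1} = #{S_26 ≥ 1} + #{S_26 ≥ 2} = 28354132 + 28354132 = 56708264.
#{M_26 = 0} = 67108864 - 56708264 = 10400600.
P(M_26 = 0) = 10400600/67108864 = 1300075/8388608

Answer: 1300075/8388608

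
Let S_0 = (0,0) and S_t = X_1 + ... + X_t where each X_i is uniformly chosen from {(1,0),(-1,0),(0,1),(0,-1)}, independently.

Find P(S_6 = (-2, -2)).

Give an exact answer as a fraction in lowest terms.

Answer: 15/512

Derivation:
Let h be the number of horizontal steps (so 6-h are vertical). To end at (-2,-2) need (h-2)/2 right-steps and ((6-h)-2)/2 up-steps.
Sum over h with 2 ≤ h ≤ 4, h ≡ 0 (mod 2), 6-h ≡ 0 (mod 2):
h=2: C(6,2)·C(2,0)·C(4,1) = 15·1·4 = 60
h=4: C(6,4)·C(4,1)·C(2,0) = 15·4·1 = 60
Total favorable: 120
Total paths: 4^6 = 4096
P = 120/4096 = 15/512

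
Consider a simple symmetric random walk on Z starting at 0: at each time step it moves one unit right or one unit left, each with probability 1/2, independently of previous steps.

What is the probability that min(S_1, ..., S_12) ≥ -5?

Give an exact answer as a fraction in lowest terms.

Let f(t,s) = #length-t paths at position s with S_1..S_t all ≥ -5.
f(t,s) = f(t-1,s-1) + f(t-1,s+1) for s ≥ -5; f(t,s) = 0 for s < -5.
t=0: f(0,0)=1
t=1: f(1,-1)=1 f(1,1)=1
t=2: f(2,-2)=1 f(2,0)=2 f(2,2)=1
t=3: f(3,-3)=1 f(3,-1)=3 f(3,1)=3 f(3,3)=1
t=4: f(4,-4)=1 f(4,-2)=4 f(4,0)=6 f(4,2)=4 f(4,4)=1
t=5: f(5,-5)=1 f(5,-3)=5 f(5,-1)=10 f(5,1)=10 f(5,3)=5 f(5,5)=1
t=6: f(6,-4)=6 f(6,-2)=15 f(6,0)=20 f(6,2)=15 f(6,4)=6 f(6,6)=1
t=7: f(7,-5)=6 f(7,-3)=21 f(7,-1)=35 f(7,1)=35 f(7,3)=21 f(7,5)=7 f(7,7)=1
t=8: f(8,-4)=27 f(8,-2)=56 f(8,0)=70 f(8,2)=56 f(8,4)=28 f(8,6)=8 f(8,8)=1
t=9: f(9,-5)=27 f(9,-3)=83 f(9,-1)=126 f(9,1)=126 f(9,3)=84 f(9,5)=36 f(9,7)=9 f(9,9)=1
t=10: f(10,-4)=110 f(10,-2)=209 f(10,0)=252 f(10,2)=210 f(10,4)=120 f(10,6)=45 f(10,8)=10 f(10,10)=1
t=11: f(11,-5)=110 f(11,-3)=319 f(11,-1)=461 f(11,1)=462 f(11,3)=330 f(11,5)=165 f(11,7)=55 f(11,9)=11 f(11,11)=1
t=12: f(12,-4)=429 f(12,-2)=780 f(12,0)=923 f(12,2)=792 f(12,4)=495 f(12,6)=220 f(12,8)=66 f(12,10)=12 f(12,12)=1
Σ_s f(12,s) = 3718
P = 3718/4096 = 1859/2048

Answer: 1859/2048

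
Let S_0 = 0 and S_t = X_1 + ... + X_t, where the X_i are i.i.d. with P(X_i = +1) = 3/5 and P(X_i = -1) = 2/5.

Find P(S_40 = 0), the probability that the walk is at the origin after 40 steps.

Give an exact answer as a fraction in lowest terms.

Answer: 100797749955725452759793664/1818989403545856475830078125

Derivation:
To be at 0 after 40 steps: need exactly 20 steps of +1 and 20 of -1.
Number of such sequences: C(40,20) = 137846528820
Each has probability (3/5)^20 · (2/5)^20 = 3656158440062976/9094947017729282379150390625
P = 137846528820 · 3656158440062976/9094947017729282379150390625 = 100797749955725452759793664/1818989403545856475830078125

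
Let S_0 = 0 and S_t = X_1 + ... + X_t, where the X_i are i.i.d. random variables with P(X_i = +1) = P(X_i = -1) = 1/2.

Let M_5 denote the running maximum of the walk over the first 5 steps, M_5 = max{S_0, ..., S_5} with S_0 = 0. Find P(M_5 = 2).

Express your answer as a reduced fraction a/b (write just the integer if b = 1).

Let M_5 = max(S_0,...,S_5). Use the reflection principle: for j ≥ 1, #{paths with M_5 ≥ j} = #{S_5 ≥ j} + #{S_5 ≥ j+1}.
By reflection, #{M_5 ≥ 2} = #{S_5 ≥ 2} + #{S_5 ≥ 3} = 6 + 6 = 12.
#{M_5 ≥ 3} = #{S_5 ≥ 3} + #{S_5 ≥ 4} = 6 + 1 = 7.
#{M_5 = 2} = 12 - 7 = 5.
P(M_5 = 2) = 5/32 = 5/32

Answer: 5/32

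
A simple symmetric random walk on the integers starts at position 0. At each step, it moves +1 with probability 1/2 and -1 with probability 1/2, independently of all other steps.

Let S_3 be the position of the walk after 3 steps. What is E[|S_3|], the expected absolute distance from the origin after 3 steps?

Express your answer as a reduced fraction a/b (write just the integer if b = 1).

S_3 takes values m ≡ 1 (mod 2) with |m| ≤ 3; P(S_3=m) = C(3,(3+m)/2)/2^3.
Total paths: 2^3 = 8
Distribution: P(S=-3)=1/8, P(S=-1)=3/8, P(S=1)=3/8, P(S=3)=1/8
E[|S_3|] = Σ_m |m|·P(S_3=m) = 12/8 = 3/2

Answer: 3/2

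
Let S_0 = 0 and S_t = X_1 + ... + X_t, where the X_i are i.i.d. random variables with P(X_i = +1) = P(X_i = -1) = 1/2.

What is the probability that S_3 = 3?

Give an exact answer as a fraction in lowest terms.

To reach position 3 after 3 steps: need 3 steps of +1 and 0 of -1.
Favorable paths: C(3,3) = 1
Total paths: 2^3 = 8
P = 1/8 = 1/8

Answer: 1/8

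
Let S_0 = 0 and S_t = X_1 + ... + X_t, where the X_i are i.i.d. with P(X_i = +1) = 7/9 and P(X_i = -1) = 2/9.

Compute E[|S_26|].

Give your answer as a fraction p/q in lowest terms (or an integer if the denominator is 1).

Answer: 93341003058516412381637650/6461081889226673298932241

Derivation:
S_26 takes values m ≡ 0 (mod 2) with |m| ≤ 26; P(S_26=m) = C(26,(26+m)/2) · (7/9)^((26+m)/2) · (2/9)^((26-m)/2).
Distribution: P(S=-26)=67108864/6461081889226673298932241, P(S=-24)=6106906624/6461081889226673298932241, P(S=-22)=267177164800/6461081889226673298932241, P(S=-20)=7480960614400/6461081889226673298932241, P(S=-18)=150554332364800/6461081889226673298932241, P(S=-16)=2318536718417920/6461081889226673298932241, P(S=-14)=28402074800619520/6461081889226673298932241, P(S=-12)=284020748006195200/6461081889226673298932241, P(S=-10)=2360922467801497600/6461081889226673298932241, P(S=-8)=16526457274610483200/6461081889226673298932241, P(S=-6)=98332420783932375040/6461081889226673298932241, P(S=-4)=500601414900019363840/6461081889226673298932241, P(S=-2)=2190131190187584716800/6461081889226673298932241, P(S=0)=8255109870707050086400/6461081889226673298932241, P(S=2)=26829107079797912780800/6461081889226673298932241, P(S=4)=75121499823434155786240/6461081889226673298932241, P(S=6)=180761108950138437360640/6461081889226673298932241, P(S=8)=372155224309108547507200/6461081889226673298932241, P(S=10)=651271642540939958137600/6461081889226673298932241, P(S=12)=959768736376122043571200/6461081889226673298932241, P(S=14)=1175716702060749503374720/6461081889226673298932241, P(S=16)=1175716702060749503374720/6461081889226673298932241, P(S=18)=935229194821050741320800/6461081889226673298932241, P(S=20)=569269944673683059934400/6461081889226673298932241, P(S=22)=249055600794736338721300/6461081889226673298932241, P(S=24)=69735568222526174841964/6461081889226673298932241, P(S=26)=9387480337647754305649/6461081889226673298932241
E[|S_26|] = Σ_m |m|·P(S_26=m) = 93341003058516412381637650/6461081889226673298932241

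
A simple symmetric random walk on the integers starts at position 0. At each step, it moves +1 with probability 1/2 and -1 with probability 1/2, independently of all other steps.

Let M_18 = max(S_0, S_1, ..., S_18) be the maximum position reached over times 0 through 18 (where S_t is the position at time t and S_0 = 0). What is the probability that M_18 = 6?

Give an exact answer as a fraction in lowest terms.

Answer: 4641/65536

Derivation:
Let M_18 = max(S_0,...,S_18). Use the reflection principle: for j ≥ 1, #{paths with M_18 ≥ j} = #{S_18 ≥ j} + #{S_18 ≥ j+1}.
By reflection, #{M_18 ≥ 6} = #{S_18 ≥ 6} + #{S_18 ≥ 7} = 31180 + 12616 = 43796.
#{M_18 ≥ 7} = #{S_18 ≥ 7} + #{S_18 ≥ 8} = 12616 + 12616 = 25232.
#{M_18 = 6} = 43796 - 25232 = 18564.
P(M_18 = 6) = 18564/262144 = 4641/65536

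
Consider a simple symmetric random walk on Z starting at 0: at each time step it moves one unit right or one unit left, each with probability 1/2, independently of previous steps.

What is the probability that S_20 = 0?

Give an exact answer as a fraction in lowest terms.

To return to 0 after 20 steps: need exactly 10 steps of +1 and 10 of -1.
Favorable paths: C(20,10) = 184756
Total paths: 2^20 = 1048576
P = 184756/1048576 = 46189/262144

Answer: 46189/262144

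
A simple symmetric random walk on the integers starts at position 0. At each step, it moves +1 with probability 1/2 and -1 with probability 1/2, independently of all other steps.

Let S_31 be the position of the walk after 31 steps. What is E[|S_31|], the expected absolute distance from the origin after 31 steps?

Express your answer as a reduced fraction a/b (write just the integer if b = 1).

Answer: 300540195/67108864

Derivation:
S_31 takes values m ≡ 1 (mod 2) with |m| ≤ 31; P(S_31=m) = C(31,(31+m)/2)/2^31.
Total paths: 2^31 = 2147483648
Distribution: P(S=-31)=1/2147483648, P(S=-29)=31/2147483648, P(S=-27)=465/2147483648, P(S=-25)=4495/2147483648, P(S=-23)=31465/2147483648, P(S=-21)=169911/2147483648, P(S=-19)=736281/2147483648, P(S=-17)=2629575/2147483648, P(S=-15)=7888725/2147483648, P(S=-13)=20160075/2147483648, P(S=-11)=44352165/2147483648, P(S=-9)=84672315/2147483648, P(S=-7)=141120525/2147483648, P(S=-5)=206253075/2147483648, P(S=-3)=265182525/2147483648, P(S=-1)=300540195/2147483648, P(S=1)=300540195/2147483648, P(S=3)=265182525/2147483648, P(S=5)=206253075/2147483648, P(S=7)=141120525/2147483648, P(S=9)=84672315/2147483648, P(S=11)=44352165/2147483648, P(S=13)=20160075/2147483648, P(S=15)=7888725/2147483648, P(S=17)=2629575/2147483648, P(S=19)=736281/2147483648, P(S=21)=169911/2147483648, P(S=23)=31465/2147483648, P(S=25)=4495/2147483648, P(S=27)=465/2147483648, P(S=29)=31/2147483648, P(S=31)=1/2147483648
E[|S_31|] = Σ_m |m|·P(S_31=m) = 9617286240/2147483648 = 300540195/67108864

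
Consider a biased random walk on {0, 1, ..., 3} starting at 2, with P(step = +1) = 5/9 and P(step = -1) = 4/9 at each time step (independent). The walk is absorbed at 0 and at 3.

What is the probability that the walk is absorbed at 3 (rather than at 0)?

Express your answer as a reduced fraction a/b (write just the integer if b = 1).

Biased walk: p = 5/9, q = 4/9, r = q/p = 4/5
Gambler's ruin: P(hit 3 before 0 | start at 2) = (1 - r^a)/(1 - r^N)
r^2 = 16/25; r^3 = 64/125
P = (1 - 16/25) / (1 - 64/125) = 9/25 / 61/125 = 45/61

Answer: 45/61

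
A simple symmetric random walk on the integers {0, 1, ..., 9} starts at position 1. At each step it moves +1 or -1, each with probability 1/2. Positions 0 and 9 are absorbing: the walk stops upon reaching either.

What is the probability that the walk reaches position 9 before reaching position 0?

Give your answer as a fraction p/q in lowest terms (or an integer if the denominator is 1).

Symmetric walk (p = 1/2): the harmonic-function argument gives P(hit 9 before 0 | start at 1) = a/N.
P = 1/9 = 1/9

Answer: 1/9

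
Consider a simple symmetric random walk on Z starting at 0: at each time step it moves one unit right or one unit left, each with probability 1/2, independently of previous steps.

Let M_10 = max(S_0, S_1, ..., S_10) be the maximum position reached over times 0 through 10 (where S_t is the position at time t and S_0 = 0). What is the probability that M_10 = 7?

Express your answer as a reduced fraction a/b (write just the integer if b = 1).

Answer: 5/512

Derivation:
Let M_10 = max(S_0,...,S_10). Use the reflection principle: for j ≥ 1, #{paths with M_10 ≥ j} = #{S_10 ≥ j} + #{S_10 ≥ j+1}.
By reflection, #{M_10 ≥ 7} = #{S_10 ≥ 7} + #{S_10 ≥ 8} = 11 + 11 = 22.
#{M_10 ≥ 8} = #{S_10 ≥ 8} + #{S_10 ≥ 9} = 11 + 1 = 12.
#{M_10 = 7} = 22 - 12 = 10.
P(M_10 = 7) = 10/1024 = 5/512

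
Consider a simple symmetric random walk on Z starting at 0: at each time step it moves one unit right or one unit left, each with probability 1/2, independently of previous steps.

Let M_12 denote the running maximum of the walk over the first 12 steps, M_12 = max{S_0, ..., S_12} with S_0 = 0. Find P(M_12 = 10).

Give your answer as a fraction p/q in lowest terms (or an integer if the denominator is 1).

Answer: 3/1024

Derivation:
Let M_12 = max(S_0,...,S_12). Use the reflection principle: for j ≥ 1, #{paths with M_12 ≥ j} = #{S_12 ≥ j} + #{S_12 ≥ j+1}.
By reflection, #{M_12 ≥ 10} = #{S_12 ≥ 10} + #{S_12 ≥ 11} = 13 + 1 = 14.
#{M_12 ≥ 11} = #{S_12 ≥ 11} + #{S_12 ≥ 12} = 1 + 1 = 2.
#{M_12 = 10} = 14 - 2 = 12.
P(M_12 = 10) = 12/4096 = 3/1024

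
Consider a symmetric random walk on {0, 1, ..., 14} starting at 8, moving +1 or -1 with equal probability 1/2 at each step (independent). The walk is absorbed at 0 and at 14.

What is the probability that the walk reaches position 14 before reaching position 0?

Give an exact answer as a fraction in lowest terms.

Symmetric walk (p = 1/2): the harmonic-function argument gives P(hit 14 before 0 | start at 8) = a/N.
P = 8/14 = 4/7

Answer: 4/7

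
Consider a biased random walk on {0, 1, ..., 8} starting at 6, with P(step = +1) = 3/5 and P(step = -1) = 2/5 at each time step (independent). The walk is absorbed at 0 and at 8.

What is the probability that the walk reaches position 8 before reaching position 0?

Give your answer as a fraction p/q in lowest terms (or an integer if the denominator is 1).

Biased walk: p = 3/5, q = 2/5, r = q/p = 2/3
Gambler's ruin: P(hit 8 before 0 | start at 6) = (1 - r^a)/(1 - r^N)
r^6 = 64/729; r^8 = 256/6561
P = (1 - 64/729) / (1 - 256/6561) = 665/729 / 6305/6561 = 1197/1261

Answer: 1197/1261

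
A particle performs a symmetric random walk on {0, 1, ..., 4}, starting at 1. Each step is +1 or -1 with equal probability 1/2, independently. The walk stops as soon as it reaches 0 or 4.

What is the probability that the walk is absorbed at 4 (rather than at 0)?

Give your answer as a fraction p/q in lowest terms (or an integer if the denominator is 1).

Answer: 1/4

Derivation:
Symmetric walk (p = 1/2): the harmonic-function argument gives P(hit 4 before 0 | start at 1) = a/N.
P = 1/4 = 1/4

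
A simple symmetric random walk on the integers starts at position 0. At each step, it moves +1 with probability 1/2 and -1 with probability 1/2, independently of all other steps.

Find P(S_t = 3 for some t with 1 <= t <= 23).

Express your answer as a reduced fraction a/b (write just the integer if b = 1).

Answer: 2270193/4194304

Derivation:
Count via complement. Let g(t,s) = #length-t paths at position s with S_1..S_t all ≠ 3.
g(t,s) = g(t-1,s-1) + g(t-1,s+1) for s ≠ 3; g(t,3) = 0.
t=0: g(0,0)=1
t=1: g(1,-1)=1 g(1,1)=1
t=2: g(2,-2)=1 g(2,0)=2 g(2,2)=1
t=3: g(3,-3)=1 g(3,-1)=3 g(3,1)=3
t=4: g(4,-4)=1 g(4,-2)=4 g(4,0)=6 g(4,2)=3
t=5: g(5,-5)=1 g(5,-3)=5 g(5,-1)=10 g(5,1)=9
t=6: g(6,-6)=1 g(6,-4)=6 g(6,-2)=15 g(6,0)=19 g(6,2)=9
t=7: g(7,-7)=1 g(7,-5)=7 g(7,-3)=21 g(7,-1)=34 g(7,1)=28
t=8: g(8,-8)=1 g(8,-6)=8 g(8,-4)=28 g(8,-2)=55 g(8,0)=62 g(8,2)=28
t=9: g(9,-9)=1 g(9,-7)=9 g(9,-5)=36 g(9,-3)=83 g(9,-1)=117 g(9,1)=90
t=10: g(10,-10)=1 g(10,-8)=10 g(10,-6)=45 g(10,-4)=119 g(10,-2)=200 g(10,0)=207 g(10,2)=90
t=11: g(11,-11)=1 g(11,-9)=11 g(11,-7)=55 g(11,-5)=164 g(11,-3)=319 g(11,-1)=407 g(11,1)=297
t=12: g(12,-12)=1 g(12,-10)=12 g(12,-8)=66 g(12,-6)=219 g(12,-4)=483 g(12,-2)=726 g(12,0)=704 g(12,2)=297
t=13: g(13,-13)=1 g(13,-11)=13 g(13,-9)=78 g(13,-7)=285 g(13,-5)=702 g(13,-3)=1209 g(13,-1)=1430 g(13,1)=1001
t=14: g(14,-14)=1 g(14,-12)=14 g(14,-10)=91 g(14,-8)=363 g(14,-6)=987 g(14,-4)=1911 g(14,-2)=2639 g(14,0)=2431 g(14,2)=1001
t=15: g(15,-15)=1 g(15,-13)=15 g(15,-11)=105 g(15,-9)=454 g(15,-7)=1350 g(15,-5)=2898 g(15,-3)=4550 g(15,-1)=5070 g(15,1)=3432
t=16: g(16,-16)=1 g(16,-14)=16 g(16,-12)=120 g(16,-10)=559 g(16,-8)=1804 g(16,-6)=4248 g(16,-4)=7448 g(16,-2)=9620 g(16,0)=8502 g(16,2)=3432
t=17: g(17,-17)=1 g(17,-15)=17 g(17,-13)=136 g(17,-11)=679 g(17,-9)=2363 g(17,-7)=6052 g(17,-5)=11696 g(17,-3)=17068 g(17,-1)=18122 g(17,1)=11934
t=18: g(18,-18)=1 g(18,-16)=18 g(18,-14)=153 g(18,-12)=815 g(18,-10)=3042 g(18,-8)=8415 g(18,-6)=17748 g(18,-4)=28764 g(18,-2)=35190 g(18,0)=30056 g(18,2)=11934
t=19: g(19,-19)=1 g(19,-17)=19 g(19,-15)=171 g(19,-13)=968 g(19,-11)=3857 g(19,-9)=11457 g(19,-7)=26163 g(19,-5)=46512 g(19,-3)=63954 g(19,-1)=65246 g(19,1)=41990
t=20: g(20,-20)=1 g(20,-18)=20 g(20,-16)=190 g(20,-14)=1139 g(20,-12)=4825 g(20,-10)=15314 g(20,-8)=37620 g(20,-6)=72675 g(20,-4)=110466 g(20,-2)=129200 g(20,0)=107236 g(20,2)=41990
t=21: g(21,-21)=1 g(21,-19)=21 g(21,-17)=210 g(21,-15)=1329 g(21,-13)=5964 g(21,-11)=20139 g(21,-9)=52934 g(21,-7)=110295 g(21,-5)=183141 g(21,-3)=239666 g(21,-1)=236436 g(21,1)=149226
t=22: g(22,-22)=1 g(22,-20)=22 g(22,-18)=231 g(22,-16)=1539 g(22,-14)=7293 g(22,-12)=26103 g(22,-10)=73073 g(22,-8)=163229 g(22,-6)=293436 g(22,-4)=422807 g(22,-2)=476102 g(22,0)=385662 g(22,2)=149226
t=23: g(23,-23)=1 g(23,-21)=23 g(23,-19)=253 g(23,-17)=1770 g(23,-15)=8832 g(23,-13)=33396 g(23,-11)=99176 g(23,-9)=236302 g(23,-7)=456665 g(23,-5)=716243 g(23,-3)=898909 g(23,-1)=861764 g(23,1)=534888
Paths never hitting 3: Σ_s g(23,s) = 3848222
Paths hitting 3: 2^23 - 3848222 = 4540386
P = 4540386/8388608 = 2270193/4194304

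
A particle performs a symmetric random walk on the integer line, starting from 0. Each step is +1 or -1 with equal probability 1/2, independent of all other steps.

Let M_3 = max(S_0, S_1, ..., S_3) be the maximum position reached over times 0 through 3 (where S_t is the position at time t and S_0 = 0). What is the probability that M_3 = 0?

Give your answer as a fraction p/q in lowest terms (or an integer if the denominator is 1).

Answer: 3/8

Derivation:
Let M_3 = max(S_0,...,S_3). Use the reflection principle: for j ≥ 1, #{paths with M_3 ≥ j} = #{S_3 ≥ j} + #{S_3 ≥ j+1}.
P(M_3 ≥ 0) = 1 since S_0 = 0, so #{M_3 ≥ 0} = 8.
#{M_3 ≥ 1} = #{S_3 ≥ 1} + #{S_3 ≥ 2} = 4 + 1 = 5.
#{M_3 = 0} = 8 - 5 = 3.
P(M_3 = 0) = 3/8 = 3/8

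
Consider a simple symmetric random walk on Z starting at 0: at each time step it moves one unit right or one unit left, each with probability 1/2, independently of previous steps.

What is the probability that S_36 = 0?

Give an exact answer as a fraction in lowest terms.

To return to 0 after 36 steps: need exactly 18 steps of +1 and 18 of -1.
Favorable paths: C(36,18) = 9075135300
Total paths: 2^36 = 68719476736
P = 9075135300/68719476736 = 2268783825/17179869184

Answer: 2268783825/17179869184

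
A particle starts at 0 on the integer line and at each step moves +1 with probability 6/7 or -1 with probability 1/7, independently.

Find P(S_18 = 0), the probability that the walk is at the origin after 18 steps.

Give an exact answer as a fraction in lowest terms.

Answer: 489977579520/1628413597910449

Derivation:
To be at 0 after 18 steps: need exactly 9 steps of +1 and 9 of -1.
Number of such sequences: C(18,9) = 48620
Each has probability (6/7)^9 · (1/7)^9 = 10077696/1628413597910449
P = 48620 · 10077696/1628413597910449 = 489977579520/1628413597910449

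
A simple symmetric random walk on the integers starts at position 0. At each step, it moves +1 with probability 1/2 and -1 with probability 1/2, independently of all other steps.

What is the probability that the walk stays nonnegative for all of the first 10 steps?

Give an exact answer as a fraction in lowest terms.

Let f(t,s) = #length-t paths at position s with S_1..S_t all ≥ 0.
f(t,s) = f(t-1,s-1) + f(t-1,s+1) for s ≥ 0; f(t,s) = 0 for s < 0.
t=0: f(0,0)=1
t=1: f(1,1)=1
t=2: f(2,0)=1 f(2,2)=1
t=3: f(3,1)=2 f(3,3)=1
t=4: f(4,0)=2 f(4,2)=3 f(4,4)=1
t=5: f(5,1)=5 f(5,3)=4 f(5,5)=1
t=6: f(6,0)=5 f(6,2)=9 f(6,4)=5 f(6,6)=1
t=7: f(7,1)=14 f(7,3)=14 f(7,5)=6 f(7,7)=1
t=8: f(8,0)=14 f(8,2)=28 f(8,4)=20 f(8,6)=7 f(8,8)=1
t=9: f(9,1)=42 f(9,3)=48 f(9,5)=27 f(9,7)=8 f(9,9)=1
t=10: f(10,0)=42 f(10,2)=90 f(10,4)=75 f(10,6)=35 f(10,8)=9 f(10,10)=1
Σ_s f(10,s) = 252
P = 252/1024 = 63/256

Answer: 63/256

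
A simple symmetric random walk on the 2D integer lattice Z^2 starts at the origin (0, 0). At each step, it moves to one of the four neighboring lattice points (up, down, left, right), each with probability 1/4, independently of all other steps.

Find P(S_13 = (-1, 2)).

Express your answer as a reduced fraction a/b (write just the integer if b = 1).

Let h be the number of horizontal steps (so 13-h are vertical). To end at (-1,2) need (h-1)/2 right-steps and ((13-h)+2)/2 up-steps.
Sum over h with 1 ≤ h ≤ 11, h ≡ 1 (mod 2), 13-h ≡ 0 (mod 2):
h=1: C(13,1)·C(1,0)·C(12,7) = 13·1·792 = 10296
h=3: C(13,3)·C(3,1)·C(10,6) = 286·3·210 = 180180
h=5: C(13,5)·C(5,2)·C(8,5) = 1287·10·56 = 720720
h=7: C(13,7)·C(7,3)·C(6,4) = 1716·35·15 = 900900
h=9: C(13,9)·C(9,4)·C(4,3) = 715·126·4 = 360360
h=11: C(13,11)·C(11,5)·C(2,2) = 78·462·1 = 36036
Total favorable: 2208492
Total paths: 4^13 = 67108864
P = 2208492/67108864 = 552123/16777216

Answer: 552123/16777216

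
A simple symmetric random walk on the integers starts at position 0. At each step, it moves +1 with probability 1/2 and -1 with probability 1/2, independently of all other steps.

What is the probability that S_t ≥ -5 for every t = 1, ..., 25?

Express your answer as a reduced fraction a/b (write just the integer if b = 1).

Let f(t,s) = #length-t paths at position s with S_1..S_t all ≥ -5.
f(t,s) = f(t-1,s-1) + f(t-1,s+1) for s ≥ -5; f(t,s) = 0 for s < -5.
t=0: f(0,0)=1
t=1: f(1,-1)=1 f(1,1)=1
t=2: f(2,-2)=1 f(2,0)=2 f(2,2)=1
t=3: f(3,-3)=1 f(3,-1)=3 f(3,1)=3 f(3,3)=1
t=4: f(4,-4)=1 f(4,-2)=4 f(4,0)=6 f(4,2)=4 f(4,4)=1
t=5: f(5,-5)=1 f(5,-3)=5 f(5,-1)=10 f(5,1)=10 f(5,3)=5 f(5,5)=1
t=6: f(6,-4)=6 f(6,-2)=15 f(6,0)=20 f(6,2)=15 f(6,4)=6 f(6,6)=1
t=7: f(7,-5)=6 f(7,-3)=21 f(7,-1)=35 f(7,1)=35 f(7,3)=21 f(7,5)=7 f(7,7)=1
t=8: f(8,-4)=27 f(8,-2)=56 f(8,0)=70 f(8,2)=56 f(8,4)=28 f(8,6)=8 f(8,8)=1
t=9: f(9,-5)=27 f(9,-3)=83 f(9,-1)=126 f(9,1)=126 f(9,3)=84 f(9,5)=36 f(9,7)=9 f(9,9)=1
t=10: f(10,-4)=110 f(10,-2)=209 f(10,0)=252 f(10,2)=210 f(10,4)=120 f(10,6)=45 f(10,8)=10 f(10,10)=1
t=11: f(11,-5)=110 f(11,-3)=319 f(11,-1)=461 f(11,1)=462 f(11,3)=330 f(11,5)=165 f(11,7)=55 f(11,9)=11 f(11,11)=1
t=12: f(12,-4)=429 f(12,-2)=780 f(12,0)=923 f(12,2)=792 f(12,4)=495 f(12,6)=220 f(12,8)=66 f(12,10)=12 f(12,12)=1
t=13: f(13,-5)=429 f(13,-3)=1209 f(13,-1)=1703 f(13,1)=1715 f(13,3)=1287 f(13,5)=715 f(13,7)=286 f(13,9)=78 f(13,11)=13 f(13,13)=1
t=14: f(14,-4)=1638 f(14,-2)=2912 f(14,0)=3418 f(14,2)=3002 f(14,4)=2002 f(14,6)=1001 f(14,8)=364 f(14,10)=91 f(14,12)=14 f(14,14)=1
t=15: f(15,-5)=1638 f(15,-3)=4550 f(15,-1)=6330 f(15,1)=6420 f(15,3)=5004 f(15,5)=3003 f(15,7)=1365 f(15,9)=455 f(15,11)=105 f(15,13)=15 f(15,15)=1
t=16: f(16,-4)=6188 f(16,-2)=10880 f(16,0)=12750 f(16,2)=11424 f(16,4)=8007 f(16,6)=4368 f(16,8)=1820 f(16,10)=560 f(16,12)=120 f(16,14)=16 f(16,16)=1
t=17: f(17,-5)=6188 f(17,-3)=17068 f(17,-1)=23630 f(17,1)=24174 f(17,3)=19431 f(17,5)=12375 f(17,7)=6188 f(17,9)=2380 f(17,11)=680 f(17,13)=136 f(17,15)=17 f(17,17)=1
t=18: f(18,-4)=23256 f(18,-2)=40698 f(18,0)=47804 f(18,2)=43605 f(18,4)=31806 f(18,6)=18563 f(18,8)=8568 f(18,10)=3060 f(18,12)=816 f(18,14)=153 f(18,16)=18 f(18,18)=1
t=19: f(19,-5)=23256 f(19,-3)=63954 f(19,-1)=88502 f(19,1)=91409 f(19,3)=75411 f(19,5)=50369 f(19,7)=27131 f(19,9)=11628 f(19,11)=3876 f(19,13)=969 f(19,15)=171 f(19,17)=19 f(19,19)=1
t=20: f(20,-4)=87210 f(20,-2)=152456 f(20,0)=179911 f(20,2)=166820 f(20,4)=125780 f(20,6)=77500 f(20,8)=38759 f(20,10)=15504 f(20,12)=4845 f(20,14)=1140 f(20,16)=190 f(20,18)=20 f(20,20)=1
t=21: f(21,-5)=87210 f(21,-3)=239666 f(21,-1)=332367 f(21,1)=346731 f(21,3)=292600 f(21,5)=203280 f(21,7)=116259 f(21,9)=54263 f(21,11)=20349 f(21,13)=5985 f(21,15)=1330 f(21,17)=210 f(21,19)=21 f(21,21)=1
t=22: f(22,-4)=326876 f(22,-2)=572033 f(22,0)=679098 f(22,2)=639331 f(22,4)=495880 f(22,6)=319539 f(22,8)=170522 f(22,10)=74612 f(22,12)=26334 f(22,14)=7315 f(22,16)=1540 f(22,18)=231 f(22,20)=22 f(22,22)=1
t=23: f(23,-5)=326876 f(23,-3)=898909 f(23,-1)=1251131 f(23,1)=1318429 f(23,3)=1135211 f(23,5)=815419 f(23,7)=490061 f(23,9)=245134 f(23,11)=100946 f(23,13)=33649 f(23,15)=8855 f(23,17)=1771 f(23,19)=253 f(23,21)=23 f(23,23)=1
t=24: f(24,-4)=1225785 f(24,-2)=2150040 f(24,0)=2569560 f(24,2)=2453640 f(24,4)=1950630 f(24,6)=1305480 f(24,8)=735195 f(24,10)=346080 f(24,12)=134595 f(24,14)=42504 f(24,16)=10626 f(24,18)=2024 f(24,20)=276 f(24,22)=24 f(24,24)=1
t=25: f(25,-5)=1225785 f(25,-3)=3375825 f(25,-1)=4719600 f(25,1)=5023200 f(25,3)=4404270 f(25,5)=3256110 f(25,7)=2040675 f(25,9)=1081275 f(25,11)=480675 f(25,13)=177099 f(25,15)=53130 f(25,17)=12650 f(25,19)=2300 f(25,21)=300 f(25,23)=25 f(25,25)=1
Σ_s f(25,s) = 25852920
P = 25852920/33554432 = 3231615/4194304

Answer: 3231615/4194304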